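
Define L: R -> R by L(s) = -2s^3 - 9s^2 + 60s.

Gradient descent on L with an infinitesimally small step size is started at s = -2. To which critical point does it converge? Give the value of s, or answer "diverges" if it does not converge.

L'(s) = -6(s - 2)(s + 5), so L'(-2) = 72.
Gradient descent moves in the -L' direction, i.e. s is decreasing.
The nearest critical point in that direction is s = -5, where L'' = 42 > 0 (a local minimum). The iterate converges there.

-5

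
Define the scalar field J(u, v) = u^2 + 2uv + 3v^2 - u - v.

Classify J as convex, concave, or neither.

J is quadratic, so its Hessian is the constant matrix H = [[2, 2], [2, 6]].
det(H) = 8, tr(H) = 8.
det(H) > 0 and tr(H) > 0, so H is positive definite everywhere: convex.

convex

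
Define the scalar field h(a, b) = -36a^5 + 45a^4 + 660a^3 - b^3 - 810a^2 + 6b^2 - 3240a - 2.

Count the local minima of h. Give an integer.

2

h separates as a function of a plus a function of b, so ∇h=0 decouples.
∂h/∂a = -180(a - 3)(a - 2)(a + 1)(a + 3) = 0 at a ∈ {-3, -1, 2, 3}; ∂h/∂b = -3b(b - 4) = 0 at b ∈ {0, 4}.
The Hessian is diagonal: diag(h_aa, h_bb). Second derivatives: h_aa(-3)=10800, h_aa(-1)=-4320, h_aa(2)=2700, h_aa(3)=-4320; h_bb(0)=12, h_bb(4)=-12.
Local minima occur where both diagonal entries positive: (-3, 0), (2, 0). Count: 2.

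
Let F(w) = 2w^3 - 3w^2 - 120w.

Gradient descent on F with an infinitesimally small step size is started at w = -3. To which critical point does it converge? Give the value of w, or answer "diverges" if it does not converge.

5

F'(w) = 6(w - 5)(w + 4), so F'(-3) = -48.
Gradient descent moves in the -F' direction, i.e. w is increasing.
The nearest critical point in that direction is w = 5, where F'' = 54 > 0 (a local minimum). The iterate converges there.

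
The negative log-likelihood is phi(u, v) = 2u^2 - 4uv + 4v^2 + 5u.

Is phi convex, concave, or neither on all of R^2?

convex

phi is quadratic, so its Hessian is the constant matrix H = [[4, -4], [-4, 8]].
det(H) = 16, tr(H) = 12.
det(H) > 0 and tr(H) > 0, so H is positive definite everywhere: convex.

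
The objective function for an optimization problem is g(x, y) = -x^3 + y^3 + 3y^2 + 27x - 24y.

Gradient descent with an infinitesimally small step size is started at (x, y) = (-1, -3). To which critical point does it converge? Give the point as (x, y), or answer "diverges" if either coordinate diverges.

(-3, 2)

g is separable, so gradient descent decouples: x follows -∂g/∂x, y follows -∂g/∂y.
∂g/∂x = -3(x - 3)(x + 3); at x=-1 this is 24, so x decreases.
∂g/∂y = 3(y - 2)(y + 4); at y=-3 this is -15, so y increases.
x converges to its nearest critical value -3 (a local min of the x-part); y converges to 2. The iterate converges to (-3, 2).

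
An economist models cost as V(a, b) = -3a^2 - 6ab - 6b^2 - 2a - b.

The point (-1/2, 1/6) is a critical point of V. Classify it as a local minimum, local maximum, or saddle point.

local maximum

The Hessian of V is constant: H = [[-6, -6], [-6, -12]].
det(H) = (-6)·(-12) − (-6)² = 36.
det(H) > 0 and tr(H) = -18 < 0, so H is negative definite and the point is a local maximum.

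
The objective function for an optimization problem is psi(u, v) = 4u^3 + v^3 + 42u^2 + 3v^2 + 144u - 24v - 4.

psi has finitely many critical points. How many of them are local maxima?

psi separates as a function of u plus a function of v, so ∇psi=0 decouples.
∂psi/∂u = 12(u + 3)(u + 4) = 0 at u ∈ {-4, -3}; ∂psi/∂v = 3(v - 2)(v + 4) = 0 at v ∈ {-4, 2}.
The Hessian is diagonal: diag(psi_uu, psi_vv). Second derivatives: psi_uu(-4)=-12, psi_uu(-3)=12; psi_vv(-4)=-18, psi_vv(2)=18.
Local maxima occur where both diagonal entries negative: (-4, -4). Count: 1.

1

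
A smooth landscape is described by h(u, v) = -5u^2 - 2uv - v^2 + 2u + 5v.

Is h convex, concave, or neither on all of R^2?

concave

h is quadratic, so its Hessian is the constant matrix H = [[-10, -2], [-2, -2]].
det(H) = 16, tr(H) = -12.
det(H) > 0 and tr(H) < 0, so H is negative definite everywhere: concave.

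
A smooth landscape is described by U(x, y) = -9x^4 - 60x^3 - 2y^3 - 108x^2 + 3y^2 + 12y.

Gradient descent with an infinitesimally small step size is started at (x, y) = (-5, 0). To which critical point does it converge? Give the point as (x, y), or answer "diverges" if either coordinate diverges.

U is separable, so gradient descent decouples: x follows -∂U/∂x, y follows -∂U/∂y.
∂U/∂x = -36x(x + 2)(x + 3); at x=-5 this is 1080, so x decreases.
∂U/∂y = -6(y - 2)(y + 1); at y=0 this is 12, so y decreases.
The x-coordinate has no critical point in that direction and runs off to infinity.

diverges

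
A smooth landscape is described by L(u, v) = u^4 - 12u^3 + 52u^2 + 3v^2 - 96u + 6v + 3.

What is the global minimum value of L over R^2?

-64

L(u,v) separates as P(u) + Q(v) + 3, so its minimum is min P + min Q + 3.
P'(u) = 4(u - 4)(u - 3)(u - 2) vanishes at u ∈ {2, 3, 4}; Q'(v) = 6v + 6 vanishes at v ∈ {-1}.
Local minima of P (where P''>0): P(2)=-64, P(4)=-64. Local minima of Q: Q(-1)=-3.
So the global minimum of L is P(2) + Q(-1) + 3 = -64 − 3 + 3 = -64, attained at (2, -1).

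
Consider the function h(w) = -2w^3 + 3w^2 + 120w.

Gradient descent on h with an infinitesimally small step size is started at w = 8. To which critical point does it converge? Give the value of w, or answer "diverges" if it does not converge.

diverges

h'(w) = -6(w - 5)(w + 4), so h'(8) = -216.
Gradient descent moves in the -h' direction, i.e. w is increasing.
There is no critical point above w=8, and h' keeps the same sign, so the iterate runs off to +∞.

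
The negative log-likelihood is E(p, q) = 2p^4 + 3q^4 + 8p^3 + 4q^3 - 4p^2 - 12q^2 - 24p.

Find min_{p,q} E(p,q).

E(p,q) separates as A(p) + B(q), so its minimum is min A + min B.
A'(p) = 8(p - 1)(p + 1)(p + 3) vanishes at p ∈ {-3, -1, 1}; B'(q) = 12q(q - 1)(q + 2) vanishes at q ∈ {-2, 0, 1}.
Local minima of A (where A''>0): A(-3)=-18, A(1)=-18. Local minima of B: B(-2)=-32, B(1)=-5.
So the global minimum of E is A(-3) + B(-2) = -18 − 32 = -50, attained at (-3, -2).

-50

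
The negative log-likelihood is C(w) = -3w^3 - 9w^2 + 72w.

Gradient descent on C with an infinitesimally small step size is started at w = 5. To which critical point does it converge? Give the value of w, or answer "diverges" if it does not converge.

C'(w) = -9(w - 2)(w + 4), so C'(5) = -243.
Gradient descent moves in the -C' direction, i.e. w is increasing.
There is no critical point above w=5, and C' keeps the same sign, so the iterate runs off to +∞.

diverges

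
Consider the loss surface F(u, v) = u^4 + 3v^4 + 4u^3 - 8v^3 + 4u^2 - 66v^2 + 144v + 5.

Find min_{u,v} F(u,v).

F(u,v) separates as P(u) + Q(v) + 5, so its minimum is min P + min Q + 5.
P'(u) = 4u(u + 1)(u + 2) vanishes at u ∈ {-2, -1, 0}; Q'(v) = 12(v - 4)(v - 1)(v + 3) vanishes at v ∈ {-3, 1, 4}.
Local minima of P (where P''>0): P(-2)=0, P(0)=0. Local minima of Q: Q(-3)=-567, Q(4)=-224.
So the global minimum of F is P(-2) + Q(-3) + 5 = 0 − 567 + 5 = -562, attained at (-2, -3).

-562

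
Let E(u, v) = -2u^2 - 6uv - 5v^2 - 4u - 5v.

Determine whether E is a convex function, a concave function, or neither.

concave

E is quadratic, so its Hessian is the constant matrix H = [[-4, -6], [-6, -10]].
det(H) = 4, tr(H) = -14.
det(H) > 0 and tr(H) < 0, so H is negative definite everywhere: concave.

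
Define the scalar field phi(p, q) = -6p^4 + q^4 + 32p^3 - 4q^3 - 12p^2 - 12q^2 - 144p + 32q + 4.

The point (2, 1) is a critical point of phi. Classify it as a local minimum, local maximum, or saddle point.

The mixed partial ∂²phi/∂p∂q is 0, so the Hessian at any point is diag(phi_pp, phi_qq) = diag(24(-3p^2 + 8p - 1), 12(q^2 - 2q - 2)).
At (2, 1): H = diag(72, -36).
The eigenvalues have opposite signs, so H is indefinite: a saddle point.

saddle point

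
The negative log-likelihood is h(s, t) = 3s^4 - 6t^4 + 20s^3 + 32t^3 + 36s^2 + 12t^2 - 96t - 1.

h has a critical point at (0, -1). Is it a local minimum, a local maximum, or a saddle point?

saddle point

The mixed partial ∂²h/∂s∂t is 0, so the Hessian at any point is diag(h_ss, h_tt) = diag(12(3s^2 + 10s + 6), 24(-3t^2 + 8t + 1)).
At (0, -1): H = diag(72, -240).
The eigenvalues have opposite signs, so H is indefinite: a saddle point.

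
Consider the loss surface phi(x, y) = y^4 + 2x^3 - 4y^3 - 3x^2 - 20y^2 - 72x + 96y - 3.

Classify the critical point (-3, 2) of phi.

The mixed partial ∂²phi/∂x∂y is 0, so the Hessian at any point is diag(phi_xx, phi_yy) = diag(6(2x - 1), 4(3y^2 - 6y - 10)).
At (-3, 2): H = diag(-42, -40).
Both eigenvalues are negative, so H is negative definite: a local maximum.

local maximum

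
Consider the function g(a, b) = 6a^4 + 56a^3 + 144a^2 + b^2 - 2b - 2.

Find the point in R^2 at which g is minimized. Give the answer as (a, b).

g(a,b) separates as P(a) + Q(b) − 2, so its minimum is min P + min Q − 2.
P'(a) = 24a(a + 3)(a + 4) vanishes at a ∈ {-4, -3, 0}; Q'(b) = 2b - 2 vanishes at b ∈ {1}.
Local minima of P (where P''>0): P(-4)=256, P(0)=0. Local minima of Q: Q(1)=-1.
So the global minimum of g is P(0) + Q(1) − 2 = 0 − 1 − 2 = -3, attained at (0, 1).

(0, 1)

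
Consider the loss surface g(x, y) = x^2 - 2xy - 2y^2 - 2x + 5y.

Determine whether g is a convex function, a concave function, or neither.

neither

g is quadratic, so its Hessian is the constant matrix H = [[2, -2], [-2, -4]].
det(H) = -12, tr(H) = -2.
det(H) < 0, so H is indefinite: neither convex nor concave.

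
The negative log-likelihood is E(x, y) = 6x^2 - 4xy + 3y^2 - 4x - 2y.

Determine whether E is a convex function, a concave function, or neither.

E is quadratic, so its Hessian is the constant matrix H = [[12, -4], [-4, 6]].
det(H) = 56, tr(H) = 18.
det(H) > 0 and tr(H) > 0, so H is positive definite everywhere: convex.

convex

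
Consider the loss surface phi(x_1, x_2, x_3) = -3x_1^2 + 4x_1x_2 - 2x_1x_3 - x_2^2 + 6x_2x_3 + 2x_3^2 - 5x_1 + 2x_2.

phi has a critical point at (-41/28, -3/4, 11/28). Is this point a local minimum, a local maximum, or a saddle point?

The Hessian is constant: H = [[-6, 4, -2], [4, -2, 6], [-2, 6, 4]].
Leading principal minors: Δ₁ = -6, Δ₂ = -4, Δ₃ = 112.
The minors fit neither the all-positive nor the alternating-sign pattern, so H is indefinite: a saddle point.

saddle point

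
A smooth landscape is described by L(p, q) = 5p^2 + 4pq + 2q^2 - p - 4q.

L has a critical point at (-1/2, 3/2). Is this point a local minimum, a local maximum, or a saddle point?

local minimum

The Hessian of L is constant: H = [[10, 4], [4, 4]].
det(H) = 10·4 − 4² = 24.
det(H) > 0 and tr(H) = 14 > 0, so H is positive definite and the point is a local minimum.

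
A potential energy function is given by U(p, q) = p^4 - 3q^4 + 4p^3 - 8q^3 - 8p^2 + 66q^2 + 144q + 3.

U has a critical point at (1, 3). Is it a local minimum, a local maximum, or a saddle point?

The mixed partial ∂²U/∂p∂q is 0, so the Hessian at any point is diag(U_pp, U_qq) = diag(4(3p^2 + 6p - 4), 12(-3q^2 - 4q + 11)).
At (1, 3): H = diag(20, -336).
The eigenvalues have opposite signs, so H is indefinite: a saddle point.

saddle point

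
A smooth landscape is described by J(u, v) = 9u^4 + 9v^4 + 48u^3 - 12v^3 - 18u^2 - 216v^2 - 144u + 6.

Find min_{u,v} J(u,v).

-2394

J(u,v) separates as P(u) + Q(v) + 6, so its minimum is min P + min Q + 6.
P'(u) = 36(u - 1)(u + 1)(u + 4) vanishes at u ∈ {-4, -1, 1}; Q'(v) = 36v(v - 4)(v + 3) vanishes at v ∈ {-3, 0, 4}.
Local minima of P (where P''>0): P(-4)=-480, P(1)=-105. Local minima of Q: Q(-3)=-891, Q(4)=-1920.
So the global minimum of J is P(-4) + Q(4) + 6 = -480 − 1920 + 6 = -2394, attained at (-4, 4).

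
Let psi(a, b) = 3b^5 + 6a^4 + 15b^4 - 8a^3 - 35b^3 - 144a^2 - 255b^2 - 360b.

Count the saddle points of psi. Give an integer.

psi separates as a function of a plus a function of b, so ∇psi=0 decouples.
∂psi/∂a = 24a(a - 4)(a + 3) = 0 at a ∈ {-3, 0, 4}; ∂psi/∂b = 15(b - 3)(b + 1)(b + 2)(b + 4) = 0 at b ∈ {-4, -2, -1, 3}.
The Hessian is diagonal: diag(psi_aa, psi_bb). Second derivatives: psi_aa(-3)=504, psi_aa(0)=-288, psi_aa(4)=672; psi_bb(-4)=-630, psi_bb(-2)=150, psi_bb(-1)=-180, psi_bb(3)=2100.
Saddle points occur where the two diagonal entries have opposite signs: (-3, -4), (-3, -1), (0, -2), (0, 3), (4, -4), (4, -1). Count: 6.

6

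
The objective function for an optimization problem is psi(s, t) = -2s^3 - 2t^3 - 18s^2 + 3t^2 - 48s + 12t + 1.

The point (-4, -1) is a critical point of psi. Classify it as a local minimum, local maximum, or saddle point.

The mixed partial ∂²psi/∂s∂t is 0, so the Hessian at any point is diag(psi_ss, psi_tt) = diag(-12(s + 3), 6(-2t + 1)).
At (-4, -1): H = diag(12, 18).
Both eigenvalues are positive, so H is positive definite: a local minimum.

local minimum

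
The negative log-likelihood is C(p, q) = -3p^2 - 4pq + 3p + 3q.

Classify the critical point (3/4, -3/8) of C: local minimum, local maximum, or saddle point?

The Hessian of C is constant: H = [[-6, -4], [-4, 0]].
det(H) = (-6)·0 − (-4)² = -16.
Since det(H) < 0, H is indefinite and the critical point is a saddle point.

saddle point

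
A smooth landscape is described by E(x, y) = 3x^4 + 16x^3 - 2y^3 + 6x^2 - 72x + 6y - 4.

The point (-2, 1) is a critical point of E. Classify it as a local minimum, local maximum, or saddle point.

The mixed partial ∂²E/∂x∂y is 0, so the Hessian at any point is diag(E_xx, E_yy) = diag(12(3x^2 + 8x + 1), -12y).
At (-2, 1): H = diag(-36, -12).
Both eigenvalues are negative, so H is negative definite: a local maximum.

local maximum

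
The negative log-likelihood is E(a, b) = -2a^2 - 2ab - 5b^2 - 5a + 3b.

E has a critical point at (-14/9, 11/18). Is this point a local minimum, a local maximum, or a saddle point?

The Hessian of E is constant: H = [[-4, -2], [-2, -10]].
det(H) = (-4)·(-10) − (-2)² = 36.
det(H) > 0 and tr(H) = -14 < 0, so H is negative definite and the point is a local maximum.

local maximum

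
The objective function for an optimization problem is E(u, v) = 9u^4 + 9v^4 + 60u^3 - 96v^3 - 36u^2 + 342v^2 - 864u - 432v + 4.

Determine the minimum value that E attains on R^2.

E(u,v) separates as P(u) + Q(v) + 4, so its minimum is min P + min Q + 4.
P'(u) = 36(u - 2)(u + 3)(u + 4) vanishes at u ∈ {-4, -3, 2}; Q'(v) = 36(v - 4)(v - 3)(v - 1) vanishes at v ∈ {1, 3, 4}.
Local minima of P (where P''>0): P(-4)=1344, P(2)=-1248. Local minima of Q: Q(1)=-177, Q(4)=-96.
So the global minimum of E is P(2) + Q(1) + 4 = -1248 − 177 + 4 = -1421, attained at (2, 1).

-1421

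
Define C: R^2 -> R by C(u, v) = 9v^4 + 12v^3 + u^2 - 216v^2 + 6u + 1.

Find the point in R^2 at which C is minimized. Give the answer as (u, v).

(-3, -4)

C(u,v) separates as P(u) + Q(v) + 1, so its minimum is min P + min Q + 1.
P'(u) = 2u + 6 vanishes at u ∈ {-3}; Q'(v) = 36v(v - 3)(v + 4) vanishes at v ∈ {-4, 0, 3}.
Local minima of P (where P''>0): P(-3)=-9. Local minima of Q: Q(-4)=-1920, Q(3)=-891.
So the global minimum of C is P(-3) + Q(-4) + 1 = -9 − 1920 + 1 = -1928, attained at (-3, -4).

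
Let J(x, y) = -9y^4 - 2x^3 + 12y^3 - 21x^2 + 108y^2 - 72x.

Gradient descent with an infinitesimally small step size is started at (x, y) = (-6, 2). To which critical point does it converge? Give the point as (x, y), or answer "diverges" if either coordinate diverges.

(-4, 0)

J is separable, so gradient descent decouples: x follows -∂J/∂x, y follows -∂J/∂y.
∂J/∂x = -6(x + 3)(x + 4); at x=-6 this is -36, so x increases.
∂J/∂y = -36y(y - 3)(y + 2); at y=2 this is 288, so y decreases.
x converges to its nearest critical value -4 (a local min of the x-part); y converges to 0. The iterate converges to (-4, 0).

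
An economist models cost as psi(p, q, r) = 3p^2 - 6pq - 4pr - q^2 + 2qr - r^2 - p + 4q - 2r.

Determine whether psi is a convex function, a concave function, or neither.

psi is quadratic, so its Hessian is the constant matrix H = [[6, -6, -4], [-6, -2, 2], [-4, 2, -2]].
Leading principal minors: 6, -48, 200.
Neither pattern holds ⇒ H is indefinite ⇒ neither convex nor concave.

neither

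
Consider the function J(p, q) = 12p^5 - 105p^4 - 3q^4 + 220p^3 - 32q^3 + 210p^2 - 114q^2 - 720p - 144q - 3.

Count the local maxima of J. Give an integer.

J separates as a function of p plus a function of q, so ∇J=0 decouples.
∂J/∂p = 60(p - 4)(p - 3)(p - 1)(p + 1) = 0 at p ∈ {-1, 1, 3, 4}; ∂J/∂q = -12(q + 1)(q + 3)(q + 4) = 0 at q ∈ {-4, -3, -1}.
The Hessian is diagonal: diag(J_pp, J_qq). Second derivatives: J_pp(-1)=-2400, J_pp(1)=720, J_pp(3)=-480, J_pp(4)=900; J_qq(-4)=-36, J_qq(-3)=24, J_qq(-1)=-72.
Local maxima occur where both diagonal entries negative: (-1, -4), (-1, -1), (3, -4), (3, -1). Count: 4.

4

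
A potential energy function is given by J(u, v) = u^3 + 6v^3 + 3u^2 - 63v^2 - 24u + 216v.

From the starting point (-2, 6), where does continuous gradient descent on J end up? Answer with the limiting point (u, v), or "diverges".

(2, 4)

J is separable, so gradient descent decouples: u follows -∂J/∂u, v follows -∂J/∂v.
∂J/∂u = 3(u - 2)(u + 4); at u=-2 this is -24, so u increases.
∂J/∂v = 18(v - 4)(v - 3); at v=6 this is 108, so v decreases.
u converges to its nearest critical value 2 (a local min of the u-part); v converges to 4. The iterate converges to (2, 4).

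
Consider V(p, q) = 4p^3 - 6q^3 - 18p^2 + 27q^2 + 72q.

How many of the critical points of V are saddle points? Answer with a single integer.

2

V separates as a function of p plus a function of q, so ∇V=0 decouples.
∂V/∂p = 12p(p - 3) = 0 at p ∈ {0, 3}; ∂V/∂q = -18(q - 4)(q + 1) = 0 at q ∈ {-1, 4}.
The Hessian is diagonal: diag(V_pp, V_qq). Second derivatives: V_pp(0)=-36, V_pp(3)=36; V_qq(-1)=90, V_qq(4)=-90.
Saddle points occur where the two diagonal entries have opposite signs: (0, -1), (3, 4). Count: 2.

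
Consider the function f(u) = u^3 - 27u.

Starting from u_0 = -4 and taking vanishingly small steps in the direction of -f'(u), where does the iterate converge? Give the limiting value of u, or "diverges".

f'(u) = 3(u - 3)(u + 3), so f'(-4) = 21.
Gradient descent moves in the -f' direction, i.e. u is decreasing.
There is no critical point below u=-4, and f' keeps the same sign, so the iterate runs off to −∞.

diverges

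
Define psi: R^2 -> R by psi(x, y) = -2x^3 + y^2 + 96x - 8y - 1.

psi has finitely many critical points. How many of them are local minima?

psi separates as a function of x plus a function of y, so ∇psi=0 decouples.
∂psi/∂x = -6(x - 4)(x + 4) = 0 at x ∈ {-4, 4}; ∂psi/∂y = 2(y - 4) = 0 at y ∈ {4}.
The Hessian is diagonal: diag(psi_xx, psi_yy). Second derivatives: psi_xx(-4)=48, psi_xx(4)=-48; psi_yy(4)=2.
Local minima occur where both diagonal entries positive: (-4, 4). Count: 1.

1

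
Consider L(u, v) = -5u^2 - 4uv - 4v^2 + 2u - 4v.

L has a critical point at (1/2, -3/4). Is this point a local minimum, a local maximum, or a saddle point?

local maximum

The Hessian of L is constant: H = [[-10, -4], [-4, -8]].
det(H) = (-10)·(-8) − (-4)² = 64.
det(H) > 0 and tr(H) = -18 < 0, so H is negative definite and the point is a local maximum.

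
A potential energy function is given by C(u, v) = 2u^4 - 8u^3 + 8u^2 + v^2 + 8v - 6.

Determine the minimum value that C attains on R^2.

C(u,v) separates as P(u) + Q(v) − 6, so its minimum is min P + min Q − 6.
P'(u) = 8u(u - 2)(u - 1) vanishes at u ∈ {0, 1, 2}; Q'(v) = 2v + 8 vanishes at v ∈ {-4}.
Local minima of P (where P''>0): P(0)=0, P(2)=0. Local minima of Q: Q(-4)=-16.
So the global minimum of C is P(0) + Q(-4) − 6 = 0 − 16 − 6 = -22, attained at (0, -4).

-22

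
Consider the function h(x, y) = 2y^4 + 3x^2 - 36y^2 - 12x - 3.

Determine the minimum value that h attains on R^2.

h(x,y) separates as P(x) + Q(y) − 3, so its minimum is min P + min Q − 3.
P'(x) = 6x - 12 vanishes at x ∈ {2}; Q'(y) = 8y(y - 3)(y + 3) vanishes at y ∈ {-3, 0, 3}.
Local minima of P (where P''>0): P(2)=-12. Local minima of Q: Q(-3)=-162, Q(3)=-162.
So the global minimum of h is P(2) + Q(-3) − 3 = -12 − 162 − 3 = -177, attained at (2, -3).

-177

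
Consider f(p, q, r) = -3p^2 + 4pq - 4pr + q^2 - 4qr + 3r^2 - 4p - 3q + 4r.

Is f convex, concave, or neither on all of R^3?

neither

f is quadratic, so its Hessian is the constant matrix H = [[-6, 4, -4], [4, 2, -4], [-4, -4, 6]].
Leading principal minors: -6, -28, 24.
Neither pattern holds ⇒ H is indefinite ⇒ neither convex nor concave.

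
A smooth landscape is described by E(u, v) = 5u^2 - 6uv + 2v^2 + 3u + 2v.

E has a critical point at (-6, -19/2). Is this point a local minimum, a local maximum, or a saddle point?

local minimum

The Hessian of E is constant: H = [[10, -6], [-6, 4]].
det(H) = 10·4 − (-6)² = 4.
det(H) > 0 and tr(H) = 14 > 0, so H is positive definite and the point is a local minimum.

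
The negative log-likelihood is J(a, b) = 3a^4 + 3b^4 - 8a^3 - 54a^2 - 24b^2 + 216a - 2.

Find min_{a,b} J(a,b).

-725

J(a,b) separates as P(a) + Q(b) − 2, so its minimum is min P + min Q − 2.
P'(a) = 12(a - 3)(a - 2)(a + 3) vanishes at a ∈ {-3, 2, 3}; Q'(b) = 12b(b - 2)(b + 2) vanishes at b ∈ {-2, 0, 2}.
Local minima of P (where P''>0): P(-3)=-675, P(3)=189. Local minima of Q: Q(-2)=-48, Q(2)=-48.
So the global minimum of J is P(-3) + Q(-2) − 2 = -675 − 48 − 2 = -725, attained at (-3, -2).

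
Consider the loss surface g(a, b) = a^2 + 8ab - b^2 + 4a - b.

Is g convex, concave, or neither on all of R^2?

g is quadratic, so its Hessian is the constant matrix H = [[2, 8], [8, -2]].
det(H) = -68, tr(H) = 0.
det(H) < 0, so H is indefinite: neither convex nor concave.

neither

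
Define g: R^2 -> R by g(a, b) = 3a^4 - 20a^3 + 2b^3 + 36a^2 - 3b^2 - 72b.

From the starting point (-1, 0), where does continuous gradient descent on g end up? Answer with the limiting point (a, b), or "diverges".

g is separable, so gradient descent decouples: a follows -∂g/∂a, b follows -∂g/∂b.
∂g/∂a = 12a(a - 3)(a - 2); at a=-1 this is -144, so a increases.
∂g/∂b = 6(b - 4)(b + 3); at b=0 this is -72, so b increases.
a converges to its nearest critical value 0 (a local min of the a-part); b converges to 4. The iterate converges to (0, 4).

(0, 4)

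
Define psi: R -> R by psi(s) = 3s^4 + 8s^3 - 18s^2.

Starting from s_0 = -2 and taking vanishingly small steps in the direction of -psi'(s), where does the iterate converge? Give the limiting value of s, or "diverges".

psi'(s) = 12s(s - 1)(s + 3), so psi'(-2) = 72.
Gradient descent moves in the -psi' direction, i.e. s is decreasing.
The nearest critical point in that direction is s = -3, where psi'' = 144 > 0 (a local minimum). The iterate converges there.

-3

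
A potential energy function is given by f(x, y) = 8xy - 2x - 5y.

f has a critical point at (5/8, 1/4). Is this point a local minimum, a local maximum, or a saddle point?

The Hessian of f is constant: H = [[0, 8], [8, 0]].
det(H) = 0·0 − 8² = -64.
Since det(H) < 0, H is indefinite and the critical point is a saddle point.

saddle point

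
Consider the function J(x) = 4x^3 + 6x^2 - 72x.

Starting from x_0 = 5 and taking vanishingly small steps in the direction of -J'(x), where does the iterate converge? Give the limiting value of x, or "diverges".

2

J'(x) = 12(x - 2)(x + 3), so J'(5) = 288.
Gradient descent moves in the -J' direction, i.e. x is decreasing.
The nearest critical point in that direction is x = 2, where J'' = 60 > 0 (a local minimum). The iterate converges there.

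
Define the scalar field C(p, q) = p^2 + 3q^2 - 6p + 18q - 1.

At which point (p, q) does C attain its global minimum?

C(p,q) separates as A(p) + B(q) − 1, so its minimum is min A + min B − 1.
A'(p) = 2p - 6 vanishes at p ∈ {3}; B'(q) = 6q + 18 vanishes at q ∈ {-3}.
Local minima of A (where A''>0): A(3)=-9. Local minima of B: B(-3)=-27.
So the global minimum of C is A(3) + B(-3) − 1 = -9 − 27 − 1 = -37, attained at (3, -3).

(3, -3)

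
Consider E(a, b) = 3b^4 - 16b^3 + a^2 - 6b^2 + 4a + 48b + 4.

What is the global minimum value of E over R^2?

-160

E(a,b) separates as P(a) + Q(b) + 4, so its minimum is min P + min Q + 4.
P'(a) = 2a + 4 vanishes at a ∈ {-2}; Q'(b) = 12(b - 4)(b - 1)(b + 1) vanishes at b ∈ {-1, 1, 4}.
Local minima of P (where P''>0): P(-2)=-4. Local minima of Q: Q(-1)=-35, Q(4)=-160.
So the global minimum of E is P(-2) + Q(4) + 4 = -4 − 160 + 4 = -160, attained at (-2, 4).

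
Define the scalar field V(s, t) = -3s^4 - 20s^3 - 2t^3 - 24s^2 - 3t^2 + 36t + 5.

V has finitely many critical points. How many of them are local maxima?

2

V separates as a function of s plus a function of t, so ∇V=0 decouples.
∂V/∂s = -12s(s + 1)(s + 4) = 0 at s ∈ {-4, -1, 0}; ∂V/∂t = -6(t - 2)(t + 3) = 0 at t ∈ {-3, 2}.
The Hessian is diagonal: diag(V_ss, V_tt). Second derivatives: V_ss(-4)=-144, V_ss(-1)=36, V_ss(0)=-48; V_tt(-3)=30, V_tt(2)=-30.
Local maxima occur where both diagonal entries negative: (-4, 2), (0, 2). Count: 2.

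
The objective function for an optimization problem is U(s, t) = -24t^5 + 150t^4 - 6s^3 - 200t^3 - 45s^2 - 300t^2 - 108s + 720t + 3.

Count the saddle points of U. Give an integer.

U separates as a function of s plus a function of t, so ∇U=0 decouples.
∂U/∂s = -18(s + 2)(s + 3) = 0 at s ∈ {-3, -2}; ∂U/∂t = -120(t - 3)(t - 2)(t - 1)(t + 1) = 0 at t ∈ {-1, 1, 2, 3}.
The Hessian is diagonal: diag(U_ss, U_tt). Second derivatives: U_ss(-3)=18, U_ss(-2)=-18; U_tt(-1)=2880, U_tt(1)=-480, U_tt(2)=360, U_tt(3)=-960.
Saddle points occur where the two diagonal entries have opposite signs: (-3, 1), (-3, 3), (-2, -1), (-2, 2). Count: 4.

4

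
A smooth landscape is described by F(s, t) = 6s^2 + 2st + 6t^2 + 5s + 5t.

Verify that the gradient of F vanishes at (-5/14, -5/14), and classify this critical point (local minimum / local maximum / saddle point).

local minimum

∇F = (12s + 2t + 5, 2s + 12t + 5); substituting (-5/14, -5/14) gives ∇F = (0, 0), so (-5/14, -5/14) is indeed a critical point.
The Hessian of F is constant: H = [[12, 2], [2, 12]].
det(H) = 12·12 − 2² = 140.
det(H) > 0 and tr(H) = 24 > 0, so H is positive definite and the point is a local minimum.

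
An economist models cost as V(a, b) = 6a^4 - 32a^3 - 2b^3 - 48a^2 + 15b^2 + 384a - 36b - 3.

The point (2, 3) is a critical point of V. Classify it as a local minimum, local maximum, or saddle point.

The mixed partial ∂²V/∂a∂b is 0, so the Hessian at any point is diag(V_aa, V_bb) = diag(24(3a^2 - 8a - 4), 6(-2b + 5)).
At (2, 3): H = diag(-192, -6).
Both eigenvalues are negative, so H is negative definite: a local maximum.

local maximum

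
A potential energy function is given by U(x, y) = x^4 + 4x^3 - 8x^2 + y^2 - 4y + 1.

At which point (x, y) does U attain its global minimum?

U(x,y) separates as P(x) + Q(y) + 1, so its minimum is min P + min Q + 1.
P'(x) = 4x(x - 1)(x + 4) vanishes at x ∈ {-4, 0, 1}; Q'(y) = 2y - 4 vanishes at y ∈ {2}.
Local minima of P (where P''>0): P(-4)=-128, P(1)=-3. Local minima of Q: Q(2)=-4.
So the global minimum of U is P(-4) + Q(2) + 1 = -128 − 4 + 1 = -131, attained at (-4, 2).

(-4, 2)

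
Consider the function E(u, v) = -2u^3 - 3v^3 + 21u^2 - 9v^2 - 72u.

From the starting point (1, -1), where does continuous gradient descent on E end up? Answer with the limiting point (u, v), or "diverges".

(3, -2)

E is separable, so gradient descent decouples: u follows -∂E/∂u, v follows -∂E/∂v.
∂E/∂u = -6(u - 4)(u - 3); at u=1 this is -36, so u increases.
∂E/∂v = -9v(v + 2); at v=-1 this is 9, so v decreases.
u converges to its nearest critical value 3 (a local min of the u-part); v converges to -2. The iterate converges to (3, -2).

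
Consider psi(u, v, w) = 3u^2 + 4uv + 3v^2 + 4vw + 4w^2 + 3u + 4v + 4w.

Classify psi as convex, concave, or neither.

psi is quadratic, so its Hessian is the constant matrix H = [[6, 4, 0], [4, 6, 4], [0, 4, 8]].
Leading principal minors: 6, 20, 64.
All positive ⇒ H ≻ 0 ⇒ convex.

convex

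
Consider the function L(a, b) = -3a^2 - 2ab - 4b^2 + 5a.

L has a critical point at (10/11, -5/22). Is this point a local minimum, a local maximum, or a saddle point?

local maximum

The Hessian of L is constant: H = [[-6, -2], [-2, -8]].
det(H) = (-6)·(-8) − (-2)² = 44.
det(H) > 0 and tr(H) = -14 < 0, so H is negative definite and the point is a local maximum.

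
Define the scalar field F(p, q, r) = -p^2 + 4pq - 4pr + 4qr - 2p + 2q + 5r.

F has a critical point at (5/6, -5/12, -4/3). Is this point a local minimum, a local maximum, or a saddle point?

saddle point

The Hessian is constant: H = [[-2, 4, -4], [4, 0, 4], [-4, 4, 0]].
Leading principal minors: Δ₁ = -2, Δ₂ = -16, Δ₃ = -96.
The minors fit neither the all-positive nor the alternating-sign pattern, so H is indefinite: a saddle point.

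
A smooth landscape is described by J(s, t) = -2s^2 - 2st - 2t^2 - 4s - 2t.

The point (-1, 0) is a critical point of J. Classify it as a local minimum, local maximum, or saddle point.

local maximum

The Hessian of J is constant: H = [[-4, -2], [-2, -4]].
det(H) = (-4)·(-4) − (-2)² = 12.
det(H) > 0 and tr(H) = -8 < 0, so H is negative definite and the point is a local maximum.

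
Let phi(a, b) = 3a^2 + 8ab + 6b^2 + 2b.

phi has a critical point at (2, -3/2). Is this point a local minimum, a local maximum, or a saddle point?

local minimum

The Hessian of phi is constant: H = [[6, 8], [8, 12]].
det(H) = 6·12 − 8² = 8.
det(H) > 0 and tr(H) = 18 > 0, so H is positive definite and the point is a local minimum.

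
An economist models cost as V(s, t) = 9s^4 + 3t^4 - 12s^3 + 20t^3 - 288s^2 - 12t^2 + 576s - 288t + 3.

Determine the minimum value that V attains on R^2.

V(s,t) separates as P(s) + Q(t) + 3, so its minimum is min P + min Q + 3.
P'(s) = 36(s - 4)(s - 1)(s + 4) vanishes at s ∈ {-4, 1, 4}; Q'(t) = 12(t - 2)(t + 3)(t + 4) vanishes at t ∈ {-4, -3, 2}.
Local minima of P (where P''>0): P(-4)=-3840, P(4)=-768. Local minima of Q: Q(-4)=448, Q(2)=-416.
So the global minimum of V is P(-4) + Q(2) + 3 = -3840 − 416 + 3 = -4253, attained at (-4, 2).

-4253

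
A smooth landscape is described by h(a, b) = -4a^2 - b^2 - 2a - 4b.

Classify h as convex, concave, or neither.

h is quadratic, so its Hessian is the constant matrix H = [[-8, 0], [0, -2]].
det(H) = 16, tr(H) = -10.
det(H) > 0 and tr(H) < 0, so H is negative definite everywhere: concave.

concave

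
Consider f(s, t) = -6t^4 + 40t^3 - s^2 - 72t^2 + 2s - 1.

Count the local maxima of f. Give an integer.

f separates as a function of s plus a function of t, so ∇f=0 decouples.
∂f/∂s = -2(s - 1) = 0 at s ∈ {1}; ∂f/∂t = -24t(t - 3)(t - 2) = 0 at t ∈ {0, 2, 3}.
The Hessian is diagonal: diag(f_ss, f_tt). Second derivatives: f_ss(1)=-2; f_tt(0)=-144, f_tt(2)=48, f_tt(3)=-72.
Local maxima occur where both diagonal entries negative: (1, 0), (1, 3). Count: 2.

2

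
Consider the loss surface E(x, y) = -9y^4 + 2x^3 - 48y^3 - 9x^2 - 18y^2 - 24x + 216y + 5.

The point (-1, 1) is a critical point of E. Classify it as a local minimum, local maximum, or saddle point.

local maximum

The mixed partial ∂²E/∂x∂y is 0, so the Hessian at any point is diag(E_xx, E_yy) = diag(6(2x - 3), -36(3y^2 + 8y + 1)).
At (-1, 1): H = diag(-30, -432).
Both eigenvalues are negative, so H is negative definite: a local maximum.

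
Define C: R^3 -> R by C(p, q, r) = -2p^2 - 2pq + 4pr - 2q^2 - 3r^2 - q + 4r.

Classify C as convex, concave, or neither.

C is quadratic, so its Hessian is the constant matrix H = [[-4, -2, 4], [-2, -4, 0], [4, 0, -6]].
Leading principal minors: -4, 12, -8.
Signs alternate −, +, − ⇒ H ≺ 0 ⇒ concave.

concave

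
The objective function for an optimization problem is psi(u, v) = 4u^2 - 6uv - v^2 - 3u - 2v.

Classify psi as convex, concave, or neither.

psi is quadratic, so its Hessian is the constant matrix H = [[8, -6], [-6, -2]].
det(H) = -52, tr(H) = 6.
det(H) < 0, so H is indefinite: neither convex nor concave.

neither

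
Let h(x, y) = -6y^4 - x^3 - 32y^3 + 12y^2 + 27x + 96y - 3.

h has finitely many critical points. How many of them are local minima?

h separates as a function of x plus a function of y, so ∇h=0 decouples.
∂h/∂x = -3(x - 3)(x + 3) = 0 at x ∈ {-3, 3}; ∂h/∂y = -24(y - 1)(y + 1)(y + 4) = 0 at y ∈ {-4, -1, 1}.
The Hessian is diagonal: diag(h_xx, h_yy). Second derivatives: h_xx(-3)=18, h_xx(3)=-18; h_yy(-4)=-360, h_yy(-1)=144, h_yy(1)=-240.
Local minima occur where both diagonal entries positive: (-3, -1). Count: 1.

1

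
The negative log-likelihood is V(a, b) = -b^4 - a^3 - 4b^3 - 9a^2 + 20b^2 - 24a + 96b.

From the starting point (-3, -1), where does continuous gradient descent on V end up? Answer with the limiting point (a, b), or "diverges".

(-4, -2)

V is separable, so gradient descent decouples: a follows -∂V/∂a, b follows -∂V/∂b.
∂V/∂a = -3(a + 2)(a + 4); at a=-3 this is 3, so a decreases.
∂V/∂b = -4(b - 3)(b + 2)(b + 4); at b=-1 this is 48, so b decreases.
a converges to its nearest critical value -4 (a local min of the a-part); b converges to -2. The iterate converges to (-4, -2).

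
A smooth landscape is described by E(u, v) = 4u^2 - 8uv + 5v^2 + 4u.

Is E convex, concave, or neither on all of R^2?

convex

E is quadratic, so its Hessian is the constant matrix H = [[8, -8], [-8, 10]].
det(H) = 16, tr(H) = 18.
det(H) > 0 and tr(H) > 0, so H is positive definite everywhere: convex.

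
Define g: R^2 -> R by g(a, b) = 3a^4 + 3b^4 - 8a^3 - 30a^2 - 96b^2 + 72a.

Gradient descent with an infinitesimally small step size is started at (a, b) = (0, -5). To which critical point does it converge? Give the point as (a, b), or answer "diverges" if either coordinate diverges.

(-2, -4)

g is separable, so gradient descent decouples: a follows -∂g/∂a, b follows -∂g/∂b.
∂g/∂a = 12(a - 3)(a - 1)(a + 2); at a=0 this is 72, so a decreases.
∂g/∂b = 12b(b - 4)(b + 4); at b=-5 this is -540, so b increases.
a converges to its nearest critical value -2 (a local min of the a-part); b converges to -4. The iterate converges to (-2, -4).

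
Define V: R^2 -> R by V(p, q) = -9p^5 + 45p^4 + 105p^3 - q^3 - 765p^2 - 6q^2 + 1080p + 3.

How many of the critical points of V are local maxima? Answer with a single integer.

V separates as a function of p plus a function of q, so ∇V=0 decouples.
∂V/∂p = -45(p - 4)(p - 2)(p - 1)(p + 3) = 0 at p ∈ {-3, 1, 2, 4}; ∂V/∂q = -3q(q + 4) = 0 at q ∈ {-4, 0}.
The Hessian is diagonal: diag(V_pp, V_qq). Second derivatives: V_pp(-3)=6300, V_pp(1)=-540, V_pp(2)=450, V_pp(4)=-1890; V_qq(-4)=12, V_qq(0)=-12.
Local maxima occur where both diagonal entries negative: (1, 0), (4, 0). Count: 2.

2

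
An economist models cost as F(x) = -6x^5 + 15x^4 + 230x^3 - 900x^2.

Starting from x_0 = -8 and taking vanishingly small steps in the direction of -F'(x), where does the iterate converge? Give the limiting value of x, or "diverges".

F'(x) = -30x(x - 4)(x - 3)(x + 5), so F'(-8) = -95040.
Gradient descent moves in the -F' direction, i.e. x is increasing.
The nearest critical point in that direction is x = -5, where F'' = 10800 > 0 (a local minimum). The iterate converges there.

-5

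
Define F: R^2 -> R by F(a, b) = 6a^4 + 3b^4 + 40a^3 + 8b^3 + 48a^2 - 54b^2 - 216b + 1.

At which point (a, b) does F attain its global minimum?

F(a,b) separates as P(a) + Q(b) + 1, so its minimum is min P + min Q + 1.
P'(a) = 24a(a + 1)(a + 4) vanishes at a ∈ {-4, -1, 0}; Q'(b) = 12(b - 3)(b + 2)(b + 3) vanishes at b ∈ {-3, -2, 3}.
Local minima of P (where P''>0): P(-4)=-256, P(0)=0. Local minima of Q: Q(-3)=189, Q(3)=-675.
So the global minimum of F is P(-4) + Q(3) + 1 = -256 − 675 + 1 = -930, attained at (-4, 3).

(-4, 3)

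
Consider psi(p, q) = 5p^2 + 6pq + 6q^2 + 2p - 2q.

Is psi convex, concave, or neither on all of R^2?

psi is quadratic, so its Hessian is the constant matrix H = [[10, 6], [6, 12]].
det(H) = 84, tr(H) = 22.
det(H) > 0 and tr(H) > 0, so H is positive definite everywhere: convex.

convex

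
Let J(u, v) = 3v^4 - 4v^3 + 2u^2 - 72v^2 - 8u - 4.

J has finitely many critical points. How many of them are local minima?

J separates as a function of u plus a function of v, so ∇J=0 decouples.
∂J/∂u = 4(u - 2) = 0 at u ∈ {2}; ∂J/∂v = 12v(v - 4)(v + 3) = 0 at v ∈ {-3, 0, 4}.
The Hessian is diagonal: diag(J_uu, J_vv). Second derivatives: J_uu(2)=4; J_vv(-3)=252, J_vv(0)=-144, J_vv(4)=336.
Local minima occur where both diagonal entries positive: (2, -3), (2, 4). Count: 2.

2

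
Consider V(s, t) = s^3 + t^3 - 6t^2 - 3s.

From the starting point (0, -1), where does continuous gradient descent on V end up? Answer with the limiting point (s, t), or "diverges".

diverges

V is separable, so gradient descent decouples: s follows -∂V/∂s, t follows -∂V/∂t.
∂V/∂s = 3(s - 1)(s + 1); at s=0 this is -3, so s increases.
∂V/∂t = 3t(t - 4); at t=-1 this is 15, so t decreases.
The t-coordinate has no critical point in that direction and runs off to infinity.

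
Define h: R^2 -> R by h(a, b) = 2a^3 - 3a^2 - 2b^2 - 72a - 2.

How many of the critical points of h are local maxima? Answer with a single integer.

h separates as a function of a plus a function of b, so ∇h=0 decouples.
∂h/∂a = 6(a - 4)(a + 3) = 0 at a ∈ {-3, 4}; ∂h/∂b = -4b = 0 at b ∈ {0}.
The Hessian is diagonal: diag(h_aa, h_bb). Second derivatives: h_aa(-3)=-42, h_aa(4)=42; h_bb(0)=-4.
Local maxima occur where both diagonal entries negative: (-3, 0). Count: 1.

1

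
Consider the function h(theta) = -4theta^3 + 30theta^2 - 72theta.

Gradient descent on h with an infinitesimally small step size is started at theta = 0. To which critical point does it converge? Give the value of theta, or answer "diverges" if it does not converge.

h'(theta) = -12(theta - 3)(theta - 2), so h'(0) = -72.
Gradient descent moves in the -h' direction, i.e. theta is increasing.
The nearest critical point in that direction is theta = 2, where h'' = 12 > 0 (a local minimum). The iterate converges there.

2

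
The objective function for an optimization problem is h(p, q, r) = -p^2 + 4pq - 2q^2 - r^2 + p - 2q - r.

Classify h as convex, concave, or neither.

h is quadratic, so its Hessian is the constant matrix H = [[-2, 4, 0], [4, -4, 0], [0, 0, -2]].
Leading principal minors: -2, -8, 16.
Neither pattern holds ⇒ H is indefinite ⇒ neither convex nor concave.

neither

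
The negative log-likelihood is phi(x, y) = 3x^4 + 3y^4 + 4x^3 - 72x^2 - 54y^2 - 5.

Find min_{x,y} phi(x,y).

phi(x,y) separates as P(x) + Q(y) − 5, so its minimum is min P + min Q − 5.
P'(x) = 12x(x - 3)(x + 4) vanishes at x ∈ {-4, 0, 3}; Q'(y) = 12y(y - 3)(y + 3) vanishes at y ∈ {-3, 0, 3}.
Local minima of P (where P''>0): P(-4)=-640, P(3)=-297. Local minima of Q: Q(-3)=-243, Q(3)=-243.
So the global minimum of phi is P(-4) + Q(-3) − 5 = -640 − 243 − 5 = -888, attained at (-4, -3).

-888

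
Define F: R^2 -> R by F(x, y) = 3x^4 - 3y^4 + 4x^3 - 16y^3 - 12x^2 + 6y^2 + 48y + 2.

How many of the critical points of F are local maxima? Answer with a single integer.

2

F separates as a function of x plus a function of y, so ∇F=0 decouples.
∂F/∂x = 12x(x - 1)(x + 2) = 0 at x ∈ {-2, 0, 1}; ∂F/∂y = -12(y - 1)(y + 1)(y + 4) = 0 at y ∈ {-4, -1, 1}.
The Hessian is diagonal: diag(F_xx, F_yy). Second derivatives: F_xx(-2)=72, F_xx(0)=-24, F_xx(1)=36; F_yy(-4)=-180, F_yy(-1)=72, F_yy(1)=-120.
Local maxima occur where both diagonal entries negative: (0, -4), (0, 1). Count: 2.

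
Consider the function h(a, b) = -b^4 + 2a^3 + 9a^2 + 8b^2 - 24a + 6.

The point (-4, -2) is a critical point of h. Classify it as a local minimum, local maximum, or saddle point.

The mixed partial ∂²h/∂a∂b is 0, so the Hessian at any point is diag(h_aa, h_bb) = diag(6(2a + 3), 4(-3b^2 + 4)).
At (-4, -2): H = diag(-30, -32).
Both eigenvalues are negative, so H is negative definite: a local maximum.

local maximum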